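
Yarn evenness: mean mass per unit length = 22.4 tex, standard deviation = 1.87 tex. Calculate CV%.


Formula: CV% = (standard deviation / mean) * 100
Step 1: Ratio = 1.87 / 22.4 = 0.083482
Step 2: CV% = 0.083482 * 100 = 8.3482% ≈ 8.3%

8.3%


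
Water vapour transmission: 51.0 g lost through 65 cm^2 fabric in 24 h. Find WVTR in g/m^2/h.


Formula: WVTR = mass_loss / (area * time)
Step 1: Convert area: 65 cm^2 = 0.0065 m^2
Step 2: WVTR = 51.0 g / (0.0065 m^2 * 24 h)
Step 3: WVTR = 51.0 / 0.156 = 326.9 g/m^2/h

326.9 g/m^2/h


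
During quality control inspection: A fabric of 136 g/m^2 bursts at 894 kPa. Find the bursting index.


Formula: Bursting Index = Bursting Strength / Fabric GSM
BI = 894 kPa / 136 g/m^2
BI = 6.574 kPa/(g/m^2)

6.574 kPa/(g/m^2)


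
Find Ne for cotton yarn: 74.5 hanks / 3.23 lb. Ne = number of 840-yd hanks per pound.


Formula: Ne = hanks / mass_lb
Substituting: Ne = 74.5 / 3.23
Ne = 23.1

23.1 Ne


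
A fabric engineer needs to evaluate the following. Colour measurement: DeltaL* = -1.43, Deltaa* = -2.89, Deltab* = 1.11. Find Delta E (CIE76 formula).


Formula: Delta E = sqrt(dL*^2 + da*^2 + db*^2)
Step 1: dL*^2 = (-1.43)^2 = 2.0449
Step 2: da*^2 = (-2.89)^2 = 8.3521
Step 3: db*^2 = 1.11^2 = 1.2321
Step 4: Sum = 2.0449 + 8.3521 + 1.2321 = 11.6291
Step 5: Delta E = sqrt(11.6291) = 3.41

3.41 Delta E


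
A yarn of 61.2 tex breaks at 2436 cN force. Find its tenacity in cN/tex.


Formula: Tenacity = Breaking force / Linear density
Tenacity = 2436 cN / 61.2 tex
Tenacity = 39.80 cN/tex

39.80 cN/tex


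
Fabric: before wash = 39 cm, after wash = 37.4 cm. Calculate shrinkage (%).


Formula: Shrinkage% = ((L_before - L_after) / L_before) * 100
Step 1: Shrinkage = 39 - 37.4 = 1.6 cm
Step 2: Shrinkage% = (1.6 / 39) * 100
Step 3: Shrinkage% = 0.041026 * 100 = 4.1026% ≈ 4.1%

4.1%


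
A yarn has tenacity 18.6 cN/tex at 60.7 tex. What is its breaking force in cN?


Formula: Breaking force = Tenacity * Linear density
F = 18.6 cN/tex * 60.7 tex
F = 1129.02 cN

1129.02 cN


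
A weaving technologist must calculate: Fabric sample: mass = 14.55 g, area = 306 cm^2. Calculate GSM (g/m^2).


Formula: GSM = mass_g / area_m2
Step 1: Convert area: 306 cm^2 = 306 / 10000 = 0.0306 m^2
Step 2: GSM = 14.55 g / 0.0306 m^2 = 475.5 g/m^2

475.5 g/m^2


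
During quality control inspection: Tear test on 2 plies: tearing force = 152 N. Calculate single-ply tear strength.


Formula: Per-ply strength = Total force / Number of plies
Per-ply = 152 N / 2
Per-ply = 76 N

76 N


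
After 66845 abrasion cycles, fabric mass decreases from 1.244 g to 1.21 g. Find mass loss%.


Formula: Mass loss% = ((m_before - m_after) / m_before) * 100
Step 1: Mass loss = 1.244 - 1.21 = 0.034 g
Step 2: Ratio = 0.034 / 1.244 = 0.0273312
Step 3: Mass loss% = 0.0273312 * 100 = 2.73312% ≈ 2.73%

2.73%


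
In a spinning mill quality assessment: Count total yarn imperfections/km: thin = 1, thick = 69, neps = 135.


Formula: Total = thin places + thick places + neps
Total = 1 + 69 + 135
Total = 205 imperfections/km

205 imperfections/km


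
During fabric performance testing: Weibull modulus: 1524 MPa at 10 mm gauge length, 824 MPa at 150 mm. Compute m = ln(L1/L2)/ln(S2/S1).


Formula: m = ln(L1/L2) / ln(S2/S1)
Step 1: ln(L1/L2) = ln(10/150) = -2.70805
Step 2: S2/S1 = 824/1524 = 0.54068
Step 3: ln(S2/S1) = ln(0.54068) = -0.61493
Step 4: m = -2.70805 / -0.61493 = 4.40

4.40 (Weibull m)


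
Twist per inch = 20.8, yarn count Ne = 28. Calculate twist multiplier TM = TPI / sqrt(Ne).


Formula: TM = TPI / sqrt(Ne)
Step 1: sqrt(Ne) = sqrt(28) = 5.2915
Step 2: TM = 20.8 / 5.2915 = 3.93

3.93 TM


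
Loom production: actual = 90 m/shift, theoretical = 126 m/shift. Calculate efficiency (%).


Formula: Efficiency% = (Actual output / Theoretical output) * 100
Efficiency% = (90 / 126) * 100
Efficiency% = 0.714286 * 100 = 71.4286% ≈ 71.4%

71.4%


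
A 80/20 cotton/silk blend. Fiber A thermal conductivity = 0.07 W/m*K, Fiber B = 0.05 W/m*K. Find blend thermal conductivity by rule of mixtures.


Formula: Blend property = (fraction_A * property_A) + (fraction_B * property_B)
Step 1: Contribution A = 80/100 * 0.07 W/m*K = 0.056 W/m*K
Step 2: Contribution B = 20/100 * 0.05 W/m*K = 0.01 W/m*K
Step 3: Blend thermal conductivity = 0.056 + 0.01 = 0.066 W/m*K

0.066 W/m*K


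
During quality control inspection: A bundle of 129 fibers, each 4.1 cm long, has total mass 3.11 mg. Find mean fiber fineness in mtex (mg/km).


Formula: fineness (mtex) = mass (mg) / total length (km) = (mass_mg / total_length_m) * 1000
Step 1: Convert fiber length: 4.1 cm = 0.041 m
Step 2: Total fiber length = 129 * 0.041 = 5.289 m
Step 3: Linear density = 3.11 mg / 5.289 m = 0.5880 mg/m
Step 4: fineness = 0.5880 * 1000 = 588.0 mtex

588.0 mtex


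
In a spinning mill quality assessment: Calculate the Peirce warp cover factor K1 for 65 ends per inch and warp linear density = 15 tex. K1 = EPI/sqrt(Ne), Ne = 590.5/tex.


Formula: K1 = EPI / sqrt(Ne), with Ne = 590.5 / tex_warp
Step 1: Ne = 590.5 / 15 = 39.367
Step 2: sqrt(Ne) = sqrt(39.367) = 6.2743
Step 3: K1 = 65 / 6.2743 = 10.4

10.4


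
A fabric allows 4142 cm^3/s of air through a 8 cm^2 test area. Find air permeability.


Formula: Air Permeability = Airflow / Test Area
AP = 4142 cm^3/s / 8 cm^2
AP = 517.8 cm^3/s/cm^2

517.8 cm^3/s/cm^2


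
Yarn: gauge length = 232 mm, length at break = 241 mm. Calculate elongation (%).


Formula: Elongation (%) = ((L_break - L0) / L0) * 100
Step 1: Extension = 241 - 232 = 9 mm
Step 2: Elongation = (9 / 232) * 100
Step 3: Elongation = 0.038793 * 100 = 3.8793% ≈ 3.9%

3.9%


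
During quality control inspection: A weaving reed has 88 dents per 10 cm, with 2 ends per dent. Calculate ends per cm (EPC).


Formula: EPC = (dents per 10 cm * ends per dent) / 10
Step 1: Total ends per 10 cm = 88 * 2 = 176
Step 2: EPC = 176 / 10 = 17.6 ends/cm

17.6 ends/cm


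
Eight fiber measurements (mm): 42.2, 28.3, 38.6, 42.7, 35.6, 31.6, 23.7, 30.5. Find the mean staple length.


Formula: Mean = sum of lengths / count
Sum = 42.2 + 28.3 + 38.6 + 42.7 + 35.6 + 31.6 + 23.7 + 30.5
Sum = 273.2 mm
Mean = 273.2 / 8 = 34.15 mm

34.15 mm


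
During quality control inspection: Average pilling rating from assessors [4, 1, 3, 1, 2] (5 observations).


Formula: Mean = sum / count
Sum = 4 + 1 + 3 + 1 + 2 = 11
Mean = 11 / 5 = 2.2

2.2


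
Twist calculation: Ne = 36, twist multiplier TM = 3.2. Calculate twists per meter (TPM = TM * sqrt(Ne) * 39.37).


Formula: TPM = TM * sqrt(Ne) * 39.37
Step 1: sqrt(Ne) = sqrt(36) = 6
Step 2: TM * sqrt(Ne) = 3.2 * 6 = 19.2
Step 3: TPM = 19.2 * 39.37 = 756 twists/m

756 twists/m


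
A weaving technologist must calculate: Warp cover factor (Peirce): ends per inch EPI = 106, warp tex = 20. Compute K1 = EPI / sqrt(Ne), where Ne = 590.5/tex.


Formula: K1 = EPI / sqrt(Ne), with Ne = 590.5 / tex_warp
Step 1: Ne = 590.5 / 20 = 29.525
Step 2: sqrt(Ne) = sqrt(29.525) = 5.4337
Step 3: K1 = 106 / 5.4337 = 19.5

19.5


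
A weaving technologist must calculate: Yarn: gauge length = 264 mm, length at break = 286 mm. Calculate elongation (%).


Formula: Elongation (%) = ((L_break - L0) / L0) * 100
Step 1: Extension = 286 - 264 = 22 mm
Step 2: Elongation = (22 / 264) * 100
Step 3: Elongation = 0.083333 * 100 = 8.3333% ≈ 8.3%

8.3%


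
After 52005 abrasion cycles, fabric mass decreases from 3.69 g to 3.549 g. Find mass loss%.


Formula: Mass loss% = ((m_before - m_after) / m_before) * 100
Step 1: Mass loss = 3.69 - 3.549 = 0.141 g
Step 2: Ratio = 0.141 / 3.69 = 0.0382114
Step 3: Mass loss% = 0.0382114 * 100 = 3.82114% ≈ 3.82%

3.82%


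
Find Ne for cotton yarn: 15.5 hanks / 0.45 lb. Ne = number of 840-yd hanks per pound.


Formula: Ne = hanks / mass_lb
Substituting: Ne = 15.5 / 0.45
Ne = 34.4

34.4 Ne


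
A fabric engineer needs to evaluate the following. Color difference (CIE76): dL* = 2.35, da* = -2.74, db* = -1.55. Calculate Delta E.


Formula: Delta E = sqrt(dL*^2 + da*^2 + db*^2)
Step 1: dL*^2 = 2.35^2 = 5.5225
Step 2: da*^2 = (-2.74)^2 = 7.5076
Step 3: db*^2 = (-1.55)^2 = 2.4025
Step 4: Sum = 5.5225 + 7.5076 + 2.4025 = 15.4326
Step 5: Delta E = sqrt(15.4326) = 3.93

3.93 Delta E


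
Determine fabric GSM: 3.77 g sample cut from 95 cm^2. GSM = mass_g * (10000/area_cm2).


Formula: GSM = mass_g / area_m2
Step 1: Convert area: 95 cm^2 = 95 / 10000 = 0.0095 m^2
Step 2: GSM = 3.77 g / 0.0095 m^2 = 396.8 g/m^2

396.8 g/m^2


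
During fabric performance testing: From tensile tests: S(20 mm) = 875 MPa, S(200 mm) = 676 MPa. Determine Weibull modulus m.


Formula: m = ln(L1/L2) / ln(S2/S1)
Step 1: ln(L1/L2) = ln(20/200) = -2.30259
Step 2: S2/S1 = 676/875 = 0.77257
Step 3: ln(S2/S1) = ln(0.77257) = -0.25803
Step 4: m = -2.30259 / -0.25803 = 8.92

8.92 (Weibull m)


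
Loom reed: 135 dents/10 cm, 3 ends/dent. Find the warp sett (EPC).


Formula: EPC = (dents per 10 cm * ends per dent) / 10
Step 1: Total ends per 10 cm = 135 * 3 = 405
Step 2: EPC = 405 / 10 = 40.5 ends/cm

40.5 ends/cm


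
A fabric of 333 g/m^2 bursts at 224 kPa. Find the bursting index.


Formula: Bursting Index = Bursting Strength / Fabric GSM
BI = 224 kPa / 333 g/m^2
BI = 0.673 kPa/(g/m^2)

0.673 kPa/(g/m^2)


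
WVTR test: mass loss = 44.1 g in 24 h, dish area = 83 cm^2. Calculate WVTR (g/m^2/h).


Formula: WVTR = mass_loss / (area * time)
Step 1: Convert area: 83 cm^2 = 0.0083 m^2
Step 2: WVTR = 44.1 g / (0.0083 m^2 * 24 h)
Step 3: WVTR = 44.1 / 0.1992 = 221.4 g/m^2/h

221.4 g/m^2/h


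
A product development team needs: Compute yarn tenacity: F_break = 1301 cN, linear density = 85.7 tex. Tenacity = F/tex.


Formula: Tenacity = Breaking force / Linear density
Tenacity = 1301 cN / 85.7 tex
Tenacity = 15.18 cN/tex

15.18 cN/tex


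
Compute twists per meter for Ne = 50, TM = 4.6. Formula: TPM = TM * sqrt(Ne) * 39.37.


Formula: TPM = TM * sqrt(Ne) * 39.37
Step 1: sqrt(Ne) = sqrt(50) = 7.0711
Step 2: TM * sqrt(Ne) = 4.6 * 7.0711 = 32.5271
Step 3: TPM = 32.5271 * 39.37 = 1281 twists/m

1281 twists/m


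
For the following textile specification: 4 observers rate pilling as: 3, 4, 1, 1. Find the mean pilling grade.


Formula: Mean = sum / count
Sum = 3 + 4 + 1 + 1 = 9
Mean = 9 / 4 = 2.3

2.3


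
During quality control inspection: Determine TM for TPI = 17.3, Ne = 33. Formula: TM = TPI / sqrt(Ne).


Formula: TM = TPI / sqrt(Ne)
Step 1: sqrt(Ne) = sqrt(33) = 5.7446
Step 2: TM = 17.3 / 5.7446 = 3.01

3.01 TM


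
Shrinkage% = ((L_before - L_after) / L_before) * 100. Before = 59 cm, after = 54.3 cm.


Formula: Shrinkage% = ((L_before - L_after) / L_before) * 100
Step 1: Shrinkage = 59 - 54.3 = 4.7 cm
Step 2: Shrinkage% = (4.7 / 59) * 100
Step 3: Shrinkage% = 0.079661 * 100 = 7.9661% ≈ 8.0%

8.0%


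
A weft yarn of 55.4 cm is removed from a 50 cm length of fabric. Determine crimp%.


Formula: Crimp% = ((L_yarn - L_fabric) / L_fabric) * 100
Step 1: Extension = 55.4 - 50 = 5.4 cm
Step 2: Crimp% = (5.4 / 50) * 100
Step 3: Crimp% = 0.108 * 100 = 10.8%

10.8%


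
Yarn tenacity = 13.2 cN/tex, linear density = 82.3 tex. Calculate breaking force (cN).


Formula: Breaking force = Tenacity * Linear density
F = 13.2 cN/tex * 82.3 tex
F = 1086.36 cN

1086.36 cN


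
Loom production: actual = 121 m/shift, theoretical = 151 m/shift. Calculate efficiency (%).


Formula: Efficiency% = (Actual output / Theoretical output) * 100
Efficiency% = (121 / 151) * 100
Efficiency% = 0.801325 * 100 = 80.1325% ≈ 80.1%

80.1%


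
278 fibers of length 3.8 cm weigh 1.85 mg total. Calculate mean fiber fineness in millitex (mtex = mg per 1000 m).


Formula: fineness (mtex) = mass (mg) / total length (km) = (mass_mg / total_length_m) * 1000
Step 1: Convert fiber length: 3.8 cm = 0.038 m
Step 2: Total fiber length = 278 * 0.038 = 10.564 m
Step 3: Linear density = 1.85 mg / 10.564 m = 0.1751 mg/m
Step 4: fineness = 0.1751 * 1000 = 175.1 mtex

175.1 mtex


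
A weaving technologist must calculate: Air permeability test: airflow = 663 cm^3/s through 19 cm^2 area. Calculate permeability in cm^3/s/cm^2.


Formula: Air Permeability = Airflow / Test Area
AP = 663 cm^3/s / 19 cm^2
AP = 34.9 cm^3/s/cm^2

34.9 cm^3/s/cm^2


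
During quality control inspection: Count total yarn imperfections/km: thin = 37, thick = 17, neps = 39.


Formula: Total = thin places + thick places + neps
Total = 37 + 17 + 39
Total = 93 imperfections/km

93 imperfections/km


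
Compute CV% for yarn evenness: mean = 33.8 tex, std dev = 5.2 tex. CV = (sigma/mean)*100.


Formula: CV% = (standard deviation / mean) * 100
Step 1: Ratio = 5.2 / 33.8 = 0.153846
Step 2: CV% = 0.153846 * 100 = 15.3846% ≈ 15.4%

15.4%


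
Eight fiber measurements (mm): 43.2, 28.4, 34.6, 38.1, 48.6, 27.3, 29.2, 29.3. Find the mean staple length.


Formula: Mean = sum of lengths / count
Sum = 43.2 + 28.4 + 34.6 + 38.1 + 48.6 + 27.3 + 29.2 + 29.3
Sum = 278.7 mm
Mean = 278.7 / 8 = 34.84 mm

34.84 mm


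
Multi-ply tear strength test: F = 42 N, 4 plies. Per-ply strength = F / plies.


Formula: Per-ply strength = Total force / Number of plies
Per-ply = 42 N / 4
Per-ply = 10.5 N

10.5 N


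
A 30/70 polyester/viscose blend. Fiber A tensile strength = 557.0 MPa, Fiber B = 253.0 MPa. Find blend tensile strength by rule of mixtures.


Formula: Blend property = (fraction_A * property_A) + (fraction_B * property_B)
Step 1: Contribution A = 30/100 * 557.0 MPa = 167.1 MPa
Step 2: Contribution B = 70/100 * 253.0 MPa = 177.1 MPa
Step 3: Blend tensile strength = 167.1 + 177.1 = 344.2 MPa

344.2 MPa


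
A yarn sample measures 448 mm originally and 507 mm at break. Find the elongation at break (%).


Formula: Elongation (%) = ((L_break - L0) / L0) * 100
Step 1: Extension = 507 - 448 = 59 mm
Step 2: Elongation = (59 / 448) * 100
Step 3: Elongation = 0.131696 * 100 = 13.1696% ≈ 13.2%

13.2%


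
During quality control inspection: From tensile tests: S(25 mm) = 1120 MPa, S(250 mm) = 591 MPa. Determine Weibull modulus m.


Formula: m = ln(L1/L2) / ln(S2/S1)
Step 1: ln(L1/L2) = ln(25/250) = -2.30259
Step 2: S2/S1 = 591/1120 = 0.52768
Step 3: ln(S2/S1) = ln(0.52768) = -0.63927
Step 4: m = -2.30259 / -0.63927 = 3.60

3.60 (Weibull m)


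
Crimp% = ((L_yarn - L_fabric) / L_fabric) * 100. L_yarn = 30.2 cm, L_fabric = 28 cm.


Formula: Crimp% = ((L_yarn - L_fabric) / L_fabric) * 100
Step 1: Extension = 30.2 - 28 = 2.2 cm
Step 2: Crimp% = (2.2 / 28) * 100
Step 3: Crimp% = 0.078571 * 100 = 7.8571% ≈ 7.9%

7.9%


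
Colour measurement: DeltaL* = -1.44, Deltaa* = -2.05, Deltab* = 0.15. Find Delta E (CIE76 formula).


Formula: Delta E = sqrt(dL*^2 + da*^2 + db*^2)
Step 1: dL*^2 = (-1.44)^2 = 2.0736
Step 2: da*^2 = (-2.05)^2 = 4.2025
Step 3: db*^2 = 0.15^2 = 0.0225
Step 4: Sum = 2.0736 + 4.2025 + 0.0225 = 6.2986
Step 5: Delta E = sqrt(6.2986) = 2.51

2.51 Delta E


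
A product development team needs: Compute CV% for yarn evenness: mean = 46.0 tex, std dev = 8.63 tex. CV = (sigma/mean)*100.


Formula: CV% = (standard deviation / mean) * 100
Step 1: Ratio = 8.63 / 46.0 = 0.187609
Step 2: CV% = 0.187609 * 100 = 18.7609% ≈ 18.8%

18.8%


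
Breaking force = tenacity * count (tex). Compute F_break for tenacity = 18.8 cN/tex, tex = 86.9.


Formula: Breaking force = Tenacity * Linear density
F = 18.8 cN/tex * 86.9 tex
F = 1633.72 cN

1633.72 cN


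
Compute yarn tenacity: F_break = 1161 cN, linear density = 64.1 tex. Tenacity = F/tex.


Formula: Tenacity = Breaking force / Linear density
Tenacity = 1161 cN / 64.1 tex
Tenacity = 18.11 cN/tex

18.11 cN/tex


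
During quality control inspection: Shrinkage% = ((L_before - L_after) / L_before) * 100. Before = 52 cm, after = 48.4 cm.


Formula: Shrinkage% = ((L_before - L_after) / L_before) * 100
Step 1: Shrinkage = 52 - 48.4 = 3.6 cm
Step 2: Shrinkage% = (3.6 / 52) * 100
Step 3: Shrinkage% = 0.069231 * 100 = 6.9231% ≈ 6.9%

6.9%


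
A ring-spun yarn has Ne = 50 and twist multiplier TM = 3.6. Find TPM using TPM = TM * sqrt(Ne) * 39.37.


Formula: TPM = TM * sqrt(Ne) * 39.37
Step 1: sqrt(Ne) = sqrt(50) = 7.0711
Step 2: TM * sqrt(Ne) = 3.6 * 7.0711 = 25.456
Step 3: TPM = 25.456 * 39.37 = 1002 twists/m

1002 twists/m


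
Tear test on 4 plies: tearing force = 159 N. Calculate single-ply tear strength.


Formula: Per-ply strength = Total force / Number of plies
Per-ply = 159 N / 4
Per-ply = 39.75 N

39.75 N


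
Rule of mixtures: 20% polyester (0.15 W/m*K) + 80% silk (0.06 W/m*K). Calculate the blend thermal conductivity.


Formula: Blend property = (fraction_A * property_A) + (fraction_B * property_B)
Step 1: Contribution A = 20/100 * 0.15 W/m*K = 0.03 W/m*K
Step 2: Contribution B = 80/100 * 0.06 W/m*K = 0.048 W/m*K
Step 3: Blend thermal conductivity = 0.03 + 0.048 = 0.078 W/m*K

0.078 W/m*K


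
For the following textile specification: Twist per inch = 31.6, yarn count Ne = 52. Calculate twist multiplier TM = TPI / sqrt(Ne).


Formula: TM = TPI / sqrt(Ne)
Step 1: sqrt(Ne) = sqrt(52) = 7.2111
Step 2: TM = 31.6 / 7.2111 = 4.38

4.38 TM


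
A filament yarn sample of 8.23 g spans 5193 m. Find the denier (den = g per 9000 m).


Formula: den = (mass_g / length_m) * 9000
Substituting: den = (8.23 / 5193) * 9000
Intermediate: 8.23 / 5193 = 0.00158483 g/m
den = 0.00158483 * 9000 = 14.3 denier

14.3 denier


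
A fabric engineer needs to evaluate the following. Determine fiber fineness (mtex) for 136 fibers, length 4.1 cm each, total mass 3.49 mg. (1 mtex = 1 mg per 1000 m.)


Formula: fineness (mtex) = mass (mg) / total length (km) = (mass_mg / total_length_m) * 1000
Step 1: Convert fiber length: 4.1 cm = 0.041 m
Step 2: Total fiber length = 136 * 0.041 = 5.576 m
Step 3: Linear density = 3.49 mg / 5.576 m = 0.6259 mg/m
Step 4: fineness = 0.6259 * 1000 = 625.9 mtex

625.9 mtex


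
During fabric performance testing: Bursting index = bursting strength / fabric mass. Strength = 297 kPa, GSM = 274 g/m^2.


Formula: Bursting Index = Bursting Strength / Fabric GSM
BI = 297 kPa / 274 g/m^2
BI = 1.084 kPa/(g/m^2)

1.084 kPa/(g/m^2)


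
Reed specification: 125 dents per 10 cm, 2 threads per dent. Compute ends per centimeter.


Formula: EPC = (dents per 10 cm * ends per dent) / 10
Step 1: Total ends per 10 cm = 125 * 2 = 250
Step 2: EPC = 250 / 10 = 25.0 ends/cm

25.0 ends/cm


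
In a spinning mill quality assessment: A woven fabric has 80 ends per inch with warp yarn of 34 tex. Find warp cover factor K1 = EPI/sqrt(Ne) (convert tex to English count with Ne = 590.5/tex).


Formula: K1 = EPI / sqrt(Ne), with Ne = 590.5 / tex_warp
Step 1: Ne = 590.5 / 34 = 17.368
Step 2: sqrt(Ne) = sqrt(17.368) = 4.1675
Step 3: K1 = 80 / 4.1675 = 19.2

19.2


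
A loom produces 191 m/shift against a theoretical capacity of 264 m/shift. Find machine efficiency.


Formula: Efficiency% = (Actual output / Theoretical output) * 100
Efficiency% = (191 / 264) * 100
Efficiency% = 0.723485 * 100 = 72.3485% ≈ 72.3%

72.3%


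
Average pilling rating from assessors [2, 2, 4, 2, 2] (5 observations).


Formula: Mean = sum / count
Sum = 2 + 2 + 4 + 2 + 2 = 12
Mean = 12 / 5 = 2.4

2.4


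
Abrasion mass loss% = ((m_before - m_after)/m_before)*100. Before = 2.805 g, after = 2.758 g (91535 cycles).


Formula: Mass loss% = ((m_before - m_after) / m_before) * 100
Step 1: Mass loss = 2.805 - 2.758 = 0.047 g
Step 2: Ratio = 0.047 / 2.805 = 0.0167558
Step 3: Mass loss% = 0.0167558 * 100 = 1.67558% ≈ 1.68%

1.68%


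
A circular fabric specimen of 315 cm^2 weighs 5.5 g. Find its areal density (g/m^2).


Formula: GSM = mass_g / area_m2
Step 1: Convert area: 315 cm^2 = 315 / 10000 = 0.0315 m^2
Step 2: GSM = 5.5 g / 0.0315 m^2 = 174.6 g/m^2

174.6 g/m^2


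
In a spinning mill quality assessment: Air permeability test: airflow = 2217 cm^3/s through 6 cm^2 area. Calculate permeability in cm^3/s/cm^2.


Formula: Air Permeability = Airflow / Test Area
AP = 2217 cm^3/s / 6 cm^2
AP = 369.5 cm^3/s/cm^2

369.5 cm^3/s/cm^2


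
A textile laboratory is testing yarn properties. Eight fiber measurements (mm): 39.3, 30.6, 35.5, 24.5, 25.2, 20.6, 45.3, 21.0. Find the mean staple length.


Formula: Mean = sum of lengths / count
Sum = 39.3 + 30.6 + 35.5 + 24.5 + 25.2 + 20.6 + 45.3 + 21.0
Sum = 242.0 mm
Mean = 242.0 / 8 = 30.25 mm

30.25 mm


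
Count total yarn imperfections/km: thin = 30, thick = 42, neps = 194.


Formula: Total = thin places + thick places + neps
Total = 30 + 42 + 194
Total = 266 imperfections/km

266 imperfections/km


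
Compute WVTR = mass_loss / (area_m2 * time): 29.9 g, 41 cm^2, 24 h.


Formula: WVTR = mass_loss / (area * time)
Step 1: Convert area: 41 cm^2 = 0.0041 m^2
Step 2: WVTR = 29.9 g / (0.0041 m^2 * 24 h)
Step 3: WVTR = 29.9 / 0.0984 = 303.9 g/m^2/h

303.9 g/m^2/h


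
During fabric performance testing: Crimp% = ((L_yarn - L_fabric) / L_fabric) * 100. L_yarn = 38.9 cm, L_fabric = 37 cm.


Formula: Crimp% = ((L_yarn - L_fabric) / L_fabric) * 100
Step 1: Extension = 38.9 - 37 = 1.9 cm
Step 2: Crimp% = (1.9 / 37) * 100
Step 3: Crimp% = 0.051351 * 100 = 5.1351% ≈ 5.1%

5.1%


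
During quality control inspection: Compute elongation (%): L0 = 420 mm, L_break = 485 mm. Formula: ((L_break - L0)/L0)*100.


Formula: Elongation (%) = ((L_break - L0) / L0) * 100
Step 1: Extension = 485 - 420 = 65 mm
Step 2: Elongation = (65 / 420) * 100
Step 3: Elongation = 0.154762 * 100 = 15.4762% ≈ 15.5%

15.5%


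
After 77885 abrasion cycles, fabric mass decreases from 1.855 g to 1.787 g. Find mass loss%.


Formula: Mass loss% = ((m_before - m_after) / m_before) * 100
Step 1: Mass loss = 1.855 - 1.787 = 0.068 g
Step 2: Ratio = 0.068 / 1.855 = 0.0366577
Step 3: Mass loss% = 0.0366577 * 100 = 3.66577% ≈ 3.67%

3.67%


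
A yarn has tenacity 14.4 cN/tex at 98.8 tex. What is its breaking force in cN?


Formula: Breaking force = Tenacity * Linear density
F = 14.4 cN/tex * 98.8 tex
F = 1422.72 cN

1422.72 cN


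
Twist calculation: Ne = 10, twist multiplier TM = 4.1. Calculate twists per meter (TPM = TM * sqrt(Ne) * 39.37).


Formula: TPM = TM * sqrt(Ne) * 39.37
Step 1: sqrt(Ne) = sqrt(10) = 3.1623
Step 2: TM * sqrt(Ne) = 4.1 * 3.1623 = 12.9654
Step 3: TPM = 12.9654 * 39.37 = 510 twists/m

510 twists/m


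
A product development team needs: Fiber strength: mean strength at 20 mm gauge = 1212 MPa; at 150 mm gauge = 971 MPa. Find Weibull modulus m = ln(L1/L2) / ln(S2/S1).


Formula: m = ln(L1/L2) / ln(S2/S1)
Step 1: ln(L1/L2) = ln(20/150) = -2.01490
Step 2: S2/S1 = 971/1212 = 0.80116
Step 3: ln(S2/S1) = ln(0.80116) = -0.22169
Step 4: m = -2.01490 / -0.22169 = 9.09

9.09 (Weibull m)


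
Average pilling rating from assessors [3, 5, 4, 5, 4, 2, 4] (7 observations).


Formula: Mean = sum / count
Sum = 3 + 5 + 4 + 5 + 4 + 2 + 4 = 27
Mean = 27 / 7 = 3.9

3.9


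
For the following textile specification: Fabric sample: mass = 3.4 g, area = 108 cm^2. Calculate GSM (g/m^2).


Formula: GSM = mass_g / area_m2
Step 1: Convert area: 108 cm^2 = 108 / 10000 = 0.0108 m^2
Step 2: GSM = 3.4 g / 0.0108 m^2 = 314.8 g/m^2

314.8 g/m^2


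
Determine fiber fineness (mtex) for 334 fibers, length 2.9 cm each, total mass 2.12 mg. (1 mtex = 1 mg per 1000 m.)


Formula: fineness (mtex) = mass (mg) / total length (km) = (mass_mg / total_length_m) * 1000
Step 1: Convert fiber length: 2.9 cm = 0.029 m
Step 2: Total fiber length = 334 * 0.029 = 9.686 m
Step 3: Linear density = 2.12 mg / 9.686 m = 0.2189 mg/m
Step 4: fineness = 0.2189 * 1000 = 218.9 mtex

218.9 mtex


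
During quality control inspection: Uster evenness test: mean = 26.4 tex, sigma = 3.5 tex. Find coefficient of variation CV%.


Formula: CV% = (standard deviation / mean) * 100
Step 1: Ratio = 3.5 / 26.4 = 0.132576
Step 2: CV% = 0.132576 * 100 = 13.2576% ≈ 13.3%

13.3%


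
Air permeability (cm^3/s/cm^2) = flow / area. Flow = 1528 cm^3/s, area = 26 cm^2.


Formula: Air Permeability = Airflow / Test Area
AP = 1528 cm^3/s / 26 cm^2
AP = 58.8 cm^3/s/cm^2

58.8 cm^3/s/cm^2


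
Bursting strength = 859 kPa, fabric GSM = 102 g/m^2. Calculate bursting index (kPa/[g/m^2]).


Formula: Bursting Index = Bursting Strength / Fabric GSM
BI = 859 kPa / 102 g/m^2
BI = 8.422 kPa/(g/m^2)

8.422 kPa/(g/m^2)


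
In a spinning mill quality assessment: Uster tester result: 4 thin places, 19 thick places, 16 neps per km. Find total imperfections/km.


Formula: Total = thin places + thick places + neps
Total = 4 + 19 + 16
Total = 39 imperfections/km

39 imperfections/km


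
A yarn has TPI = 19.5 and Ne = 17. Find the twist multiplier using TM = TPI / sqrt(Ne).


Formula: TM = TPI / sqrt(Ne)
Step 1: sqrt(Ne) = sqrt(17) = 4.1231
Step 2: TM = 19.5 / 4.1231 = 4.73

4.73 TM


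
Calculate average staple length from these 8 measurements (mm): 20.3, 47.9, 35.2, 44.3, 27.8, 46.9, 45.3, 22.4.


Formula: Mean = sum of lengths / count
Sum = 20.3 + 47.9 + 35.2 + 44.3 + 27.8 + 46.9 + 45.3 + 22.4
Sum = 290.1 mm
Mean = 290.1 / 8 = 36.26 mm

36.26 mm


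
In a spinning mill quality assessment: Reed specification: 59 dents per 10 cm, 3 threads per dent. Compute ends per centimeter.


Formula: EPC = (dents per 10 cm * ends per dent) / 10
Step 1: Total ends per 10 cm = 59 * 3 = 177
Step 2: EPC = 177 / 10 = 17.7 ends/cm

17.7 ends/cm


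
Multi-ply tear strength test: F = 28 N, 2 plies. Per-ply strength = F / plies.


Formula: Per-ply strength = Total force / Number of plies
Per-ply = 28 N / 2
Per-ply = 14 N

14 N


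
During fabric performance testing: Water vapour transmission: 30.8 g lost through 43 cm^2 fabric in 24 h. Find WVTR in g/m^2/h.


Formula: WVTR = mass_loss / (area * time)
Step 1: Convert area: 43 cm^2 = 0.0043 m^2
Step 2: WVTR = 30.8 g / (0.0043 m^2 * 24 h)
Step 3: WVTR = 30.8 / 0.1032 = 298.4 g/m^2/h

298.4 g/m^2/h


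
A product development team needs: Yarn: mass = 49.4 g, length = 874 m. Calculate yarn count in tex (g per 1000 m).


Formula: Tex = (mass_g / length_m) * 1000
Substituting: Tex = (49.4 / 874) * 1000
Intermediate: 49.4 / 874 = 0.05652174 g/m
Tex = 0.05652174 * 1000 = 56.52 tex

56.52 tex


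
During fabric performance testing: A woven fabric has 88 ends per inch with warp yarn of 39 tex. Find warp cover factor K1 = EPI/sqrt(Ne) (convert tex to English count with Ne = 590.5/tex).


Formula: K1 = EPI / sqrt(Ne), with Ne = 590.5 / tex_warp
Step 1: Ne = 590.5 / 39 = 15.141
Step 2: sqrt(Ne) = sqrt(15.141) = 3.8911
Step 3: K1 = 88 / 3.8911 = 22.6

22.6


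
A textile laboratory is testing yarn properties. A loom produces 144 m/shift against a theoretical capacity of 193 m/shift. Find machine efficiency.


Formula: Efficiency% = (Actual output / Theoretical output) * 100
Efficiency% = (144 / 193) * 100
Efficiency% = 0.746114 * 100 = 74.6114% ≈ 74.6%

74.6%


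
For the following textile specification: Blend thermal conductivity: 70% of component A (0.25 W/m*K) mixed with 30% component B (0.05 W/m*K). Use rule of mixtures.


Formula: Blend property = (fraction_A * property_A) + (fraction_B * property_B)
Step 1: Contribution A = 70/100 * 0.25 W/m*K = 0.175 W/m*K
Step 2: Contribution B = 30/100 * 0.05 W/m*K = 0.015 W/m*K
Step 3: Blend thermal conductivity = 0.175 + 0.015 = 0.19 W/m*K

0.19 W/m*K


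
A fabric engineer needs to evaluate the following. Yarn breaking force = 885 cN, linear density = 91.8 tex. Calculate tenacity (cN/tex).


Formula: Tenacity = Breaking force / Linear density
Tenacity = 885 cN / 91.8 tex
Tenacity = 9.64 cN/tex

9.64 cN/tex


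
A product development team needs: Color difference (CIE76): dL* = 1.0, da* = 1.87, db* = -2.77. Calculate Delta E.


Formula: Delta E = sqrt(dL*^2 + da*^2 + db*^2)
Step 1: dL*^2 = 1.0^2 = 1.0
Step 2: da*^2 = 1.87^2 = 3.4969
Step 3: db*^2 = (-2.77)^2 = 7.6729
Step 4: Sum = 1.0 + 3.4969 + 7.6729 = 12.1698
Step 5: Delta E = sqrt(12.1698) = 3.49

3.49 Delta E


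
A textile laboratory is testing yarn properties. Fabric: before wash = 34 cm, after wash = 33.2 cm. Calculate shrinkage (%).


Formula: Shrinkage% = ((L_before - L_after) / L_before) * 100
Step 1: Shrinkage = 34 - 33.2 = 0.8 cm
Step 2: Shrinkage% = (0.8 / 34) * 100
Step 3: Shrinkage% = 0.023529 * 100 = 2.3529% ≈ 2.4%

2.4%


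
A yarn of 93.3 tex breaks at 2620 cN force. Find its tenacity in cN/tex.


Formula: Tenacity = Breaking force / Linear density
Tenacity = 2620 cN / 93.3 tex
Tenacity = 28.08 cN/tex

28.08 cN/tex


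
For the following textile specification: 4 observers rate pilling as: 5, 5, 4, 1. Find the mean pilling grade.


Formula: Mean = sum / count
Sum = 5 + 5 + 4 + 1 = 15
Mean = 15 / 4 = 3.8

3.8


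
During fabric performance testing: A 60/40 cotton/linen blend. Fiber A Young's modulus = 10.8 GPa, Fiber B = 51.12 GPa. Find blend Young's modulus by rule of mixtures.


Formula: Blend property = (fraction_A * property_A) + (fraction_B * property_B)
Step 1: Contribution A = 60/100 * 10.8 GPa = 6.48 GPa
Step 2: Contribution B = 40/100 * 51.12 GPa = 20.448 GPa
Step 3: Blend Young's modulus = 6.48 + 20.448 = 26.928 GPa

26.928 GPa


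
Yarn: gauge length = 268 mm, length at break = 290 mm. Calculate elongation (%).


Formula: Elongation (%) = ((L_break - L0) / L0) * 100
Step 1: Extension = 290 - 268 = 22 mm
Step 2: Elongation = (22 / 268) * 100
Step 3: Elongation = 0.08209 * 100 = 8.209% ≈ 8.2%

8.2%


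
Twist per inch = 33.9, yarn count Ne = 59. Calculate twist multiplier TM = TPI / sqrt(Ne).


Formula: TM = TPI / sqrt(Ne)
Step 1: sqrt(Ne) = sqrt(59) = 7.6811
Step 2: TM = 33.9 / 7.6811 = 4.41

4.41 TM


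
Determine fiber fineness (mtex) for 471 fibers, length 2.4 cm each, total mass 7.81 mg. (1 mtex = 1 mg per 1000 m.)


Formula: fineness (mtex) = mass (mg) / total length (km) = (mass_mg / total_length_m) * 1000
Step 1: Convert fiber length: 2.4 cm = 0.024 m
Step 2: Total fiber length = 471 * 0.024 = 11.304 m
Step 3: Linear density = 7.81 mg / 11.304 m = 0.6909 mg/m
Step 4: fineness = 0.6909 * 1000 = 690.9 mtex

690.9 mtex


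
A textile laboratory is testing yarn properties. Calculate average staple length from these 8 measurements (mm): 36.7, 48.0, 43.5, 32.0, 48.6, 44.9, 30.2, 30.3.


Formula: Mean = sum of lengths / count
Sum = 36.7 + 48.0 + 43.5 + 32.0 + 48.6 + 44.9 + 30.2 + 30.3
Sum = 314.2 mm
Mean = 314.2 / 8 = 39.28 mm

39.28 mm


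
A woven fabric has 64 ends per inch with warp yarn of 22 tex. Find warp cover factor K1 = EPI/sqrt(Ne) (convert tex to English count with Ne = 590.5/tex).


Formula: K1 = EPI / sqrt(Ne), with Ne = 590.5 / tex_warp
Step 1: Ne = 590.5 / 22 = 26.841
Step 2: sqrt(Ne) = sqrt(26.841) = 5.1808
Step 3: K1 = 64 / 5.1808 = 12.4

12.4


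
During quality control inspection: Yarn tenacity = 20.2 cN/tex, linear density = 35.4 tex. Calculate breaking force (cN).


Formula: Breaking force = Tenacity * Linear density
F = 20.2 cN/tex * 35.4 tex
F = 715.08 cN

715.08 cN


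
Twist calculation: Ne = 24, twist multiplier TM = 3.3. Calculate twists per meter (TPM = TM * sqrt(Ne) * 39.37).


Formula: TPM = TM * sqrt(Ne) * 39.37
Step 1: sqrt(Ne) = sqrt(24) = 4.899
Step 2: TM * sqrt(Ne) = 3.3 * 4.899 = 16.1667
Step 3: TPM = 16.1667 * 39.37 = 636 twists/m

636 twists/m


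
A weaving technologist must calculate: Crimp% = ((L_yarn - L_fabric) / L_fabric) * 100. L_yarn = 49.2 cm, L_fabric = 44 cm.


Formula: Crimp% = ((L_yarn - L_fabric) / L_fabric) * 100
Step 1: Extension = 49.2 - 44 = 5.2 cm
Step 2: Crimp% = (5.2 / 44) * 100
Step 3: Crimp% = 0.118182 * 100 = 11.8182% ≈ 11.8%

11.8%


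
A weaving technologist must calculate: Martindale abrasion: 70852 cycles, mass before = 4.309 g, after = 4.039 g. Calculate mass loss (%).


Formula: Mass loss% = ((m_before - m_after) / m_before) * 100
Step 1: Mass loss = 4.309 - 4.039 = 0.27 g
Step 2: Ratio = 0.27 / 4.309 = 0.0626595
Step 3: Mass loss% = 0.0626595 * 100 = 6.26595% ≈ 6.27%

6.27%


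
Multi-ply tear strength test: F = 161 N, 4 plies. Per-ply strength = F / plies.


Formula: Per-ply strength = Total force / Number of plies
Per-ply = 161 N / 4
Per-ply = 40.25 N

40.25 N


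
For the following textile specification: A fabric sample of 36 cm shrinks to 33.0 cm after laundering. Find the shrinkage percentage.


Formula: Shrinkage% = ((L_before - L_after) / L_before) * 100
Step 1: Shrinkage = 36 - 33.0 = 3.0 cm
Step 2: Shrinkage% = (3.0 / 36) * 100
Step 3: Shrinkage% = 0.083333 * 100 = 8.3333% ≈ 8.3%

8.3%


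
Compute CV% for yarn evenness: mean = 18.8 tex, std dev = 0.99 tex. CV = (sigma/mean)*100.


Formula: CV% = (standard deviation / mean) * 100
Step 1: Ratio = 0.99 / 18.8 = 0.05266
Step 2: CV% = 0.05266 * 100 = 5.266% ≈ 5.3%

5.3%


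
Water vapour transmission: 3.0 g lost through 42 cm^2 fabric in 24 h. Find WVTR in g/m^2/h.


Formula: WVTR = mass_loss / (area * time)
Step 1: Convert area: 42 cm^2 = 0.0042 m^2
Step 2: WVTR = 3.0 g / (0.0042 m^2 * 24 h)
Step 3: WVTR = 3.0 / 0.1008 = 29.8 g/m^2/h

29.8 g/m^2/h


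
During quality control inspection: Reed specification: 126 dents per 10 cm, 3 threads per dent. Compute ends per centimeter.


Formula: EPC = (dents per 10 cm * ends per dent) / 10
Step 1: Total ends per 10 cm = 126 * 3 = 378
Step 2: EPC = 378 / 10 = 37.8 ends/cm

37.8 ends/cm


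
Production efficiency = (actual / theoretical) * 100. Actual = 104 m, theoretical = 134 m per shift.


Formula: Efficiency% = (Actual output / Theoretical output) * 100
Efficiency% = (104 / 134) * 100
Efficiency% = 0.776119 * 100 = 77.6119% ≈ 77.6%

77.6%


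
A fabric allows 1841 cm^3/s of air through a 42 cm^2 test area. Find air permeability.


Formula: Air Permeability = Airflow / Test Area
AP = 1841 cm^3/s / 42 cm^2
AP = 43.8 cm^3/s/cm^2

43.8 cm^3/s/cm^2


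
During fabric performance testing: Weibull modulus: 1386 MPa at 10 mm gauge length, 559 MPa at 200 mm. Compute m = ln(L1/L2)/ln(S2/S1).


Formula: m = ln(L1/L2) / ln(S2/S1)
Step 1: ln(L1/L2) = ln(10/200) = -2.99573
Step 2: S2/S1 = 559/1386 = 0.40332
Step 3: ln(S2/S1) = ln(0.40332) = -0.90802
Step 4: m = -2.99573 / -0.90802 = 3.30

3.30 (Weibull m)


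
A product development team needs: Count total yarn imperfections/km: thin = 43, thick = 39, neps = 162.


Formula: Total = thin places + thick places + neps
Total = 43 + 39 + 162
Total = 244 imperfections/km

244 imperfections/km


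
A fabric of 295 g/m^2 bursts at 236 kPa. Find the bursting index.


Formula: Bursting Index = Bursting Strength / Fabric GSM
BI = 236 kPa / 295 g/m^2
BI = 0.800 kPa/(g/m^2)

0.800 kPa/(g/m^2)


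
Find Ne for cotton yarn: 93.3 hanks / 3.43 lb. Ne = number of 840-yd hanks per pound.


Formula: Ne = hanks / mass_lb
Substituting: Ne = 93.3 / 3.43
Ne = 27.2

27.2 Ne


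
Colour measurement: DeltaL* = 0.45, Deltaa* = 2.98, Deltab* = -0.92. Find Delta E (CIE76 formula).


Formula: Delta E = sqrt(dL*^2 + da*^2 + db*^2)
Step 1: dL*^2 = 0.45^2 = 0.2025
Step 2: da*^2 = 2.98^2 = 8.8804
Step 3: db*^2 = (-0.92)^2 = 0.8464
Step 4: Sum = 0.2025 + 8.8804 + 0.8464 = 9.9293
Step 5: Delta E = sqrt(9.9293) = 3.15

3.15 Delta E


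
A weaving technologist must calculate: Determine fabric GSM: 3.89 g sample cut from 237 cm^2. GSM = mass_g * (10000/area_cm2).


Formula: GSM = mass_g / area_m2
Step 1: Convert area: 237 cm^2 = 237 / 10000 = 0.0237 m^2
Step 2: GSM = 3.89 g / 0.0237 m^2 = 164.1 g/m^2

164.1 g/m^2


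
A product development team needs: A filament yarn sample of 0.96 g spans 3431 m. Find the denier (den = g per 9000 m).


Formula: den = (mass_g / length_m) * 9000
Substituting: den = (0.96 / 3431) * 9000
Intermediate: 0.96 / 3431 = 0.0002798 g/m
den = 0.0002798 * 9000 = 2.5 denier

2.5 denier


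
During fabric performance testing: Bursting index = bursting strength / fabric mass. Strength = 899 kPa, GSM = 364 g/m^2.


Formula: Bursting Index = Bursting Strength / Fabric GSM
BI = 899 kPa / 364 g/m^2
BI = 2.470 kPa/(g/m^2)

2.470 kPa/(g/m^2)


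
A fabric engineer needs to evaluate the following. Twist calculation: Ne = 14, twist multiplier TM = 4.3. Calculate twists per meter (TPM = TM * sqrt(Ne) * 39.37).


Formula: TPM = TM * sqrt(Ne) * 39.37
Step 1: sqrt(Ne) = sqrt(14) = 3.7417
Step 2: TM * sqrt(Ne) = 4.3 * 3.7417 = 16.0893
Step 3: TPM = 16.0893 * 39.37 = 633 twists/m

633 twists/m


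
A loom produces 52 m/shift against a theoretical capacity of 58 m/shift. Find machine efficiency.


Formula: Efficiency% = (Actual output / Theoretical output) * 100
Efficiency% = (52 / 58) * 100
Efficiency% = 0.896552 * 100 = 89.6552% ≈ 89.7%

89.7%


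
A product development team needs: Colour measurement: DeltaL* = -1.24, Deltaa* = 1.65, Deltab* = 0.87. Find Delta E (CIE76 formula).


Formula: Delta E = sqrt(dL*^2 + da*^2 + db*^2)
Step 1: dL*^2 = (-1.24)^2 = 1.5376
Step 2: da*^2 = 1.65^2 = 2.7225
Step 3: db*^2 = 0.87^2 = 0.7569
Step 4: Sum = 1.5376 + 2.7225 + 0.7569 = 5.017
Step 5: Delta E = sqrt(5.017) = 2.24

2.24 Delta E


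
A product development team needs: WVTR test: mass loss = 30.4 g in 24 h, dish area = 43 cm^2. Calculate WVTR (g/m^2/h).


Formula: WVTR = mass_loss / (area * time)
Step 1: Convert area: 43 cm^2 = 0.0043 m^2
Step 2: WVTR = 30.4 g / (0.0043 m^2 * 24 h)
Step 3: WVTR = 30.4 / 0.1032 = 294.6 g/m^2/h

294.6 g/m^2/h


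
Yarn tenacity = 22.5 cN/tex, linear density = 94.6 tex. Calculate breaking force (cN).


Formula: Breaking force = Tenacity * Linear density
F = 22.5 cN/tex * 94.6 tex
F = 2128.50 cN

2128.50 cN


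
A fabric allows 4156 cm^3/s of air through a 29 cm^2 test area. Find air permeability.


Formula: Air Permeability = Airflow / Test Area
AP = 4156 cm^3/s / 29 cm^2
AP = 143.3 cm^3/s/cm^2

143.3 cm^3/s/cm^2


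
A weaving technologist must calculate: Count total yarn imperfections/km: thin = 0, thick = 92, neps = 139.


Formula: Total = thin places + thick places + neps
Total = 0 + 92 + 139
Total = 231 imperfections/km

231 imperfections/km


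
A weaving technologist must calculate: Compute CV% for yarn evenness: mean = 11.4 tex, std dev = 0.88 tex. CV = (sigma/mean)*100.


Formula: CV% = (standard deviation / mean) * 100
Step 1: Ratio = 0.88 / 11.4 = 0.077193
Step 2: CV% = 0.077193 * 100 = 7.7193% ≈ 7.7%

7.7%


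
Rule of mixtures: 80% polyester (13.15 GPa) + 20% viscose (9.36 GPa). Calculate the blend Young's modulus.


Formula: Blend property = (fraction_A * property_A) + (fraction_B * property_B)
Step 1: Contribution A = 80/100 * 13.15 GPa = 10.52 GPa
Step 2: Contribution B = 20/100 * 9.36 GPa = 1.872 GPa
Step 3: Blend Young's modulus = 10.52 + 1.872 = 12.392 GPa

12.392 GPa


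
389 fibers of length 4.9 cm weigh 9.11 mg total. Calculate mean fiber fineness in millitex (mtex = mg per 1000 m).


Formula: fineness (mtex) = mass (mg) / total length (km) = (mass_mg / total_length_m) * 1000
Step 1: Convert fiber length: 4.9 cm = 0.049 m
Step 2: Total fiber length = 389 * 0.049 = 19.061 m
Step 3: Linear density = 9.11 mg / 19.061 m = 0.4779 mg/m
Step 4: fineness = 0.4779 * 1000 = 477.9 mtex

477.9 mtex


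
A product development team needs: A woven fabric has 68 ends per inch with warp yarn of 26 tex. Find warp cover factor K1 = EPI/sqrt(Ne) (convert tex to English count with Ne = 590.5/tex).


Formula: K1 = EPI / sqrt(Ne), with Ne = 590.5 / tex_warp
Step 1: Ne = 590.5 / 26 = 22.712
Step 2: sqrt(Ne) = sqrt(22.712) = 4.7657
Step 3: K1 = 68 / 4.7657 = 14.3

14.3


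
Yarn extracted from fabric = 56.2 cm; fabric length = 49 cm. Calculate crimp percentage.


Formula: Crimp% = ((L_yarn - L_fabric) / L_fabric) * 100
Step 1: Extension = 56.2 - 49 = 7.2 cm
Step 2: Crimp% = (7.2 / 49) * 100
Step 3: Crimp% = 0.146939 * 100 = 14.6939% ≈ 14.7%

14.7%


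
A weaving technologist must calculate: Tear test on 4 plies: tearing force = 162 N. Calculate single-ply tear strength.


Formula: Per-ply strength = Total force / Number of plies
Per-ply = 162 N / 4
Per-ply = 40.5 N

40.5 N
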